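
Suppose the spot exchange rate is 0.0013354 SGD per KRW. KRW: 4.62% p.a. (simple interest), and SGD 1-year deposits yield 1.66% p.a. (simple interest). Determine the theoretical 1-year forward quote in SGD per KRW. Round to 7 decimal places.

T = 1 year.
SGD growth factor: 1 + 0.0166×1 = 1.016600.
KRW growth factor: 1 + 0.0462×1 = 1.046200.
Forward (SGD per KRW) = 0.0013354 × 1.016600 / 1.046200 = 0.001297618.

0.0012976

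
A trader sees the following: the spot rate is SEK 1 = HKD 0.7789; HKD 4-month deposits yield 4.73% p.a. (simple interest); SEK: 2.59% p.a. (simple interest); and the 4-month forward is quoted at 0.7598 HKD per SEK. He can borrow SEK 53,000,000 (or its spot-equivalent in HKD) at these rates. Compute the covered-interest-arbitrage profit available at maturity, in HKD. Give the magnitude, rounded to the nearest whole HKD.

T = 4/12 years.
Invest the SEK and cover forward: 53,000,000 × 1.0086333333 × 0.7598 = HKD 40,617,059.15.
Convert at spot and invest in HKD: 53,000,000 × 0.7789 × 1.0157666667 = HKD 41,932,574.80.
The quoted forward undervalues SEK, so borrow SEK, convert to HKD at spot, deposit the HKD at 4.73%, and buy SEK forward at 0.7598 to cover the loan.
Profit = 41,932,574.80 − 40,617,059.15 = HKD 1,315,516.

HKD 1,315,516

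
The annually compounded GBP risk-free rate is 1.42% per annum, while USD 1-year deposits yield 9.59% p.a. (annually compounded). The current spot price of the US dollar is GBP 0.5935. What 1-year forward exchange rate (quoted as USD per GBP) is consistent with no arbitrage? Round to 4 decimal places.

T = 1 year.
Growth of 1 GBP over T: (1 + 0.0142)^1 = 1.014200.
USD accumulates by (1 + 0.0959)^1 = 1.095900.
Forward (GBP per USD) = 0.5935 × 1.014200 / 1.095900 = 0.5492542.
Invert for USD per GBP: 1 / 0.5492542 = 1.8207.

1.8207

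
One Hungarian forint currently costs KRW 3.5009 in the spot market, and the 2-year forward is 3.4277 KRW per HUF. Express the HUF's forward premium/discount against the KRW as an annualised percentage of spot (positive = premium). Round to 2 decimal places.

-1.05%

T = 2 years.
Period premium: (3.4277 − 3.5009)/3.5009 = -0.0209089.
Per annum: -0.0209089 / 2 = -0.010454 = -1.05%.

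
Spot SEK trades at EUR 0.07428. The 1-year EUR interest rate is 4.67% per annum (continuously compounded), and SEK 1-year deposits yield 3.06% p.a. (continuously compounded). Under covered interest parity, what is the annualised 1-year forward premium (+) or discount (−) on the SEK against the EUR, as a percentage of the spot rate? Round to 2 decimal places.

+1.62%

T = 1 year.
CIP forward (EUR per SEK) = 0.07428 × 1.0478076/1.031073 = 0.07548558.
(F − S)/S ÷ T = (0.07548558 − 0.07428)/0.07428/1 = 0.016230 → 1.62%.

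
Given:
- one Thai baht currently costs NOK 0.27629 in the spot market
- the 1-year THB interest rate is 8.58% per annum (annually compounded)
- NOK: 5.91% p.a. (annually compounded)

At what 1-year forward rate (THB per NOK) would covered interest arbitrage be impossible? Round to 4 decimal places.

3.7106

T = 1 year.
NOK growth factor: (1 + 0.0591)^1 = 1.059100.
THB growth factor: (1 + 0.0858)^1 = 1.085800.
CIP: F = S · (grow NOK)/(grow THB) = 0.27629 × 1.059100/1.085800 = 0.2694960 NOK per THB.
Invert for THB per NOK: 1 / 0.2694960 = 3.7106.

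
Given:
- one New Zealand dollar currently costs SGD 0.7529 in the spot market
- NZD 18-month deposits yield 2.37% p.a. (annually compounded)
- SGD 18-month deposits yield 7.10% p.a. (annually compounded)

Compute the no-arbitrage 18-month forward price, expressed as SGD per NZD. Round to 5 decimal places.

T = 18/12 years.
Growth of 1 SGD over T: (1 + 0.0710)^(18/12) = 1.1083686.
NZD growth factor: (1 + 0.0237)^(18/12) = 1.0357598.
Forward (SGD per NZD) = 0.7529 × 1.1083686 / 1.0357598 = 0.8056798.

0.80568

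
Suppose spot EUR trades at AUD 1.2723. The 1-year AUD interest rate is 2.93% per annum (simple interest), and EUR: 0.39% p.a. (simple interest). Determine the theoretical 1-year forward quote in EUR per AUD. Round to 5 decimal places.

0.76658

T = 1 year.
AUD growth factor: 1 + 0.0293×1 = 1.029300.
EUR accumulates by 1 + 0.0039×1 = 1.003900.
Forward (AUD per EUR) = 1.2723 × 1.029300 / 1.003900 = 1.304491.
Invert for EUR per AUD: 1 / 1.304491 = 0.76658.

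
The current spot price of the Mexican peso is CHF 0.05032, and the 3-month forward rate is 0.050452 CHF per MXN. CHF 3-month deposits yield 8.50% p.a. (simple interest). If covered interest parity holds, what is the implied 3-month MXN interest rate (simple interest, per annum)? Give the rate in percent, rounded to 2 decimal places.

T = 3/12 years.
By CIP, F/S equals the CHF-to-MXN growth ratio: 0.050452/0.05032 = 1.0026232.
The CHF side grows by 1 + 0.0850×3/12 = 1.021250.
So the MXN growth factor = 1.0185781.
r = (1.0185781 − 1)/(3/12) = 0.074312 → 7.43%.

7.43%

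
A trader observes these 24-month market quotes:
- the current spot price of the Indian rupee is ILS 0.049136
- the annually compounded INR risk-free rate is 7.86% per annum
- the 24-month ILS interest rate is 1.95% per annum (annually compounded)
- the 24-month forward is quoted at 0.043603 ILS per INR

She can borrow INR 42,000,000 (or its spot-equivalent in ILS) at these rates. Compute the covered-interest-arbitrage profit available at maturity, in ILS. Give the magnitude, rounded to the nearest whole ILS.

T = 2 years.
Keep in INR, deliver into the forward: 42,000,000·1.16337796·0.043603 = ILS 2,130,524.31.
Swap to ILS now, deposit: 42,000,000·0.049136·1.03938025 = ILS 2,144,981.49.
The quoted forward undervalues INR, so borrow INR, convert to ILS at spot, deposit the ILS at 1.95%, and buy INR forward at 0.043603 to cover the loan.
Arbitrage profit = |2,130,524.31 − 2,144,981.49| = ILS 14,457.

ILS 14,457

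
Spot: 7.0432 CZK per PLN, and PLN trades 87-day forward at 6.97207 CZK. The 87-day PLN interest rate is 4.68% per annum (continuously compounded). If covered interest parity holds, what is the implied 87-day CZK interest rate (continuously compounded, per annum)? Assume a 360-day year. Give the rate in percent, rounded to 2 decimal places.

T = 87/360 years.
By CIP, F/S equals the CZK-to-PLN growth ratio: 6.97207/7.0432 = 0.9899009.
PLN growth factor: e^(0.0468×87/360) = 1.0113742.
Hence g_CZK = 1.0011602.
Take logs: ln 1.0011602 / (87/360) = 0.004798, so 0.48%.

0.48%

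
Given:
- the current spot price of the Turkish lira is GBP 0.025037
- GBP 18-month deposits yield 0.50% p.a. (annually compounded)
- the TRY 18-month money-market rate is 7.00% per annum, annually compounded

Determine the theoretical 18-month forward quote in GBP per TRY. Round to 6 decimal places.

T = 18/12 years.
GBP accumulates by (1 + 0.0050)^(18/12) = 1.0075094.
TRY accumulates by (1 + 0.0700)^(18/12) = 1.1068166.
So F = 0.025037 × 1.0075094 / 1.1068166 = 0.02279060 (GBP/TRY).

0.022791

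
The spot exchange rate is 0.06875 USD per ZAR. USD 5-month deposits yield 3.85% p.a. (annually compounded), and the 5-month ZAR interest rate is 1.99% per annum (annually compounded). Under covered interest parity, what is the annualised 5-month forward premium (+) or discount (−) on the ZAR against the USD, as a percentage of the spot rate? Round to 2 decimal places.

T = 5/12 years.
CIP forward (USD per ZAR) = 0.06875 × 1.0158651/1.008244 = 0.06926967.
Annualised premium = (F − S)/S × (1/T) = (0.06926967 − 0.06875)/0.06875 ÷ (5/12) = 1.81%.

+1.81%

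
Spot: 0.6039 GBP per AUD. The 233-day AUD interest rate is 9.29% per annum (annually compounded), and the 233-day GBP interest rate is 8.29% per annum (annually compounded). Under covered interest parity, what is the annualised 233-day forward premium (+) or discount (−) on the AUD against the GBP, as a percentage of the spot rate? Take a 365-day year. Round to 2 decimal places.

T = 233/365 years.
CIP forward (GBP per AUD) = 0.6039 × 1.0521549/1.0583469 = 0.6003668.
Annualised premium = (F − S)/S × (1/T) = (0.6003668 − 0.6039)/0.6039 ÷ (233/365) = -0.92%.

-0.92%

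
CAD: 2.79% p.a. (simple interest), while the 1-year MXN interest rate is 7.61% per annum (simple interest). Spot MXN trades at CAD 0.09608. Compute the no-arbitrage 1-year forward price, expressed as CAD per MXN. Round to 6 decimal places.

T = 1 year.
Growth of 1 CAD over T: 1 + 0.0279×1 = 1.027900.
Growth of 1 MXN over T: 1 + 0.0761×1 = 1.076100.
So F = 0.09608 × 1.027900 / 1.076100 = 0.09177644 (CAD/MXN).

0.091776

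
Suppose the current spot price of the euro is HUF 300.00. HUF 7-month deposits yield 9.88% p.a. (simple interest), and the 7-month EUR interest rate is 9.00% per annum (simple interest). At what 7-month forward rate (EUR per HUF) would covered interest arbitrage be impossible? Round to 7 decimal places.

T = 7/12 years.
HUF accumulates by 1 + 0.0988×7/12 = 1.0576333.
Growth of 1 EUR over T: 1 + 0.0900×7/12 = 1.052500.
So F = 300.0 × 1.0576333 / 1.052500 = 301.4632 (HUF/EUR).
Invert for EUR per HUF: 1 / 301.4632 = 0.0033172.

0.0033172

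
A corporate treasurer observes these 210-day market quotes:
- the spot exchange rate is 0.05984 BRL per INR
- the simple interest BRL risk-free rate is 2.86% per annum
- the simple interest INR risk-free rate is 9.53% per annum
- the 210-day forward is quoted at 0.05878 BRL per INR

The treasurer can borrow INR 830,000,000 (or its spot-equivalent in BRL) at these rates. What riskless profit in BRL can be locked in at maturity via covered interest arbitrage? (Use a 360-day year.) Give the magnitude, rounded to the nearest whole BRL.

T = 210/360 years.
Route A — deposit INR, sell forward: 830,000,000 × 1.0555916667 × 0.05878 = BRL 51,499,572.88.
Route B — convert at spot, deposit BRL: 830,000,000 × 0.05984 × 1.0166833333 = BRL 50,495,814.45.
The quoted forward overvalues INR, so borrow BRL, buy INR at spot, deposit the INR at 9.53%, and sell the proceeds forward at 0.05878.
Arbitrage profit = |51,499,572.88 − 50,495,814.45| = BRL 1,003,758.

BRL 1,003,758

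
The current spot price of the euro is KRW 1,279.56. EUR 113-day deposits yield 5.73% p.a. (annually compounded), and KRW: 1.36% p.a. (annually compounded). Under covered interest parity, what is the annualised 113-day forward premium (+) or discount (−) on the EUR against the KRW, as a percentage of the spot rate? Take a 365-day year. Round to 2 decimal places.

-4.19%

T = 113/365 years.
F = S · g_KRW/g_EUR = 1279.56 × 1.0041908/1.0173995 = 1262.94772.
(F − S)/S ÷ T = (1262.94772 − 1279.56)/1279.56/(113/365) = -0.041936 → -4.19%.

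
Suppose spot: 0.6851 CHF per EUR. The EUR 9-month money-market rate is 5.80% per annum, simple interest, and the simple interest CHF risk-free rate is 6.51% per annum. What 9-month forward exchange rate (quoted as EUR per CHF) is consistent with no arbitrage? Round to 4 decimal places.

1.4522

T = 9/12 years.
CHF growth factor: 1 + 0.0651×9/12 = 1.048825.
EUR accumulates by 1 + 0.0580×9/12 = 1.043500.
So F = 0.6851 × 1.048825 / 1.043500 = 0.6885961 (CHF/EUR).
Quoted the other way: 1/0.6885961 = 1.4522 EUR per CHF.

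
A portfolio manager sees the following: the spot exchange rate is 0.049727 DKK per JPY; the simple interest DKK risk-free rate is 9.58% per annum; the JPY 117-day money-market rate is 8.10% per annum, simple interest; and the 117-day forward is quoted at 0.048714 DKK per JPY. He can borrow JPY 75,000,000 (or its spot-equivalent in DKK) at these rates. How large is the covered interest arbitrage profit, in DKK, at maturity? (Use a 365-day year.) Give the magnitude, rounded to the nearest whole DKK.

DKK 95,641

T = 117/365 years.
Route A — deposit JPY, sell forward: 75,000,000 × 1.025964384 × 0.048714 = DKK 3,748,412.18.
Route B — convert at spot, deposit DKK: 75,000,000 × 0.049727 × 1.030708493 = DKK 3,844,053.09.
The quoted forward undervalues JPY, so borrow JPY, convert to DKK at spot, deposit the DKK at 9.58%, and buy JPY forward at 0.048714 to cover the loan.
Arbitrage profit = |3,748,412.18 − 3,844,053.09| = DKK 95,641.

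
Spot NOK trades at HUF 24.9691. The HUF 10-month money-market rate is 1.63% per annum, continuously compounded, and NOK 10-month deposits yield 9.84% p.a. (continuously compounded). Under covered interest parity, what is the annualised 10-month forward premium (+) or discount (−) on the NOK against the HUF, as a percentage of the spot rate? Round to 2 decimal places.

-7.94%

T = 10/12 years.
F = S · g_HUF/g_NOK = 24.9691 × 1.013676/1.0854558 = 23.3179254.
Annualised premium = (F − S)/S × (1/T) = (23.3179254 − 24.9691)/24.9691 ÷ (10/12) = -7.94%.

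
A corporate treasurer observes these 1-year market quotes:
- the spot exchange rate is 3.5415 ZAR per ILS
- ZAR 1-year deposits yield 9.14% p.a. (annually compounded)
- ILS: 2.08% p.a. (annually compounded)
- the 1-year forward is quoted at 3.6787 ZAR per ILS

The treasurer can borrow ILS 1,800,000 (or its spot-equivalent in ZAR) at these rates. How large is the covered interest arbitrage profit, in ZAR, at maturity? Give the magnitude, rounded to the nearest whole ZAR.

T = 1 year.
Keep in ILS, deliver into the forward: 1,800,000·1.020800·3.6787 = ZAR 6,759,390.53.
Swap to ZAR now, deposit: 1,800,000·3.5415·1.091400 = ZAR 6,957,347.58.
The quoted forward undervalues ILS, so borrow ILS, convert to ZAR at spot, deposit the ZAR at 9.14%, and buy ILS forward at 3.6787 to cover the loan.
Arbitrage profit = |6,759,390.53 − 6,957,347.58| = ZAR 197,957.

ZAR 197,957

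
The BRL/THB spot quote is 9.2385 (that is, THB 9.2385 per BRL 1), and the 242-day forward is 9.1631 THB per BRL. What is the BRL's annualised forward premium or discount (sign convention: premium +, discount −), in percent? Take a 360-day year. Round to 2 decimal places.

-1.21%

T = 242/360 years.
BRL trades forward at -0.81615% vs spot over the period.
Annualise by dividing by T: -0.0081615 / (242/360) = -0.012141 → -1.21%.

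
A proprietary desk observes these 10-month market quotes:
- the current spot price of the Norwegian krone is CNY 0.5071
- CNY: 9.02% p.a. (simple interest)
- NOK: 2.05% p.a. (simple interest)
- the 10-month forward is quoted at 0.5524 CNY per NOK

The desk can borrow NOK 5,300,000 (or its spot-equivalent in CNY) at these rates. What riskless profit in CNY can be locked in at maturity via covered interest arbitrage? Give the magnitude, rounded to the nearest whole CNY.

CNY 88,085

T = 10/12 years.
Invest the NOK and cover forward: 5,300,000 × 1.017083333 × 0.5524 = CNY 2,977,735.22.
Convert at spot and invest in CNY: 5,300,000 × 0.5071 × 1.075166667 = CNY 2,889,650.19.
The quoted forward overvalues NOK, so borrow CNY, buy NOK at spot, deposit the NOK at 2.05%, and sell the proceeds forward at 0.5524.
The gap between the two covered legs is CNY 88,085.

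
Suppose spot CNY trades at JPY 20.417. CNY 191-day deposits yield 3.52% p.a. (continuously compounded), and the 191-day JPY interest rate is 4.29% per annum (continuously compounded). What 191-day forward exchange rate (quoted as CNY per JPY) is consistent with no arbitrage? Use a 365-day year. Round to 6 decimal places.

0.048782

T = 191/365 years.
JPY growth factor: e^(0.0429×191/365) = 1.0227029.
CNY accumulates by e^(0.0352×191/365) = 1.0185904.
CIP: F = S · (grow JPY)/(grow CNY) = 20.417 × 1.0227029/1.0185904 = 20.49943 JPY per CNY.
Quoted the other way: 1/20.49943 = 0.048782 CNY per JPY.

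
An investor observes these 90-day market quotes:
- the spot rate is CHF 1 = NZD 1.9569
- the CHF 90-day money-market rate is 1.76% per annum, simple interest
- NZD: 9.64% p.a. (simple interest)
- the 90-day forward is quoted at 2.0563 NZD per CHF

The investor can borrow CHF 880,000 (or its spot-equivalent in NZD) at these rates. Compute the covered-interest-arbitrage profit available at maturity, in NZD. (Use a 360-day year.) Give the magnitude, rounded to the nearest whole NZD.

T = 90/360 years.
Invest the CHF and cover forward: 880,000 × 1.004400 × 2.0563 = NZD 1,817,505.99.
Convert at spot and invest in NZD: 880,000 × 1.9569 × 1.024100 = NZD 1,763,573.94.
The quoted forward overvalues CHF, so borrow NZD, buy CHF at spot, deposit the CHF at 1.76%, and sell the proceeds forward at 2.0563.
The gap between the two covered legs is NZD 53,932.

NZD 53,932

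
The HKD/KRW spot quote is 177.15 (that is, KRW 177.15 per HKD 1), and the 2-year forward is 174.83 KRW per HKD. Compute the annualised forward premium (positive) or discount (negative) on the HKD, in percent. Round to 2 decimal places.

T = 2 years.
(F − S)/S = (174.83 − 177.15)/177.15 = -0.0130962.
×(1/T) gives -0.65% p.a.

-0.65%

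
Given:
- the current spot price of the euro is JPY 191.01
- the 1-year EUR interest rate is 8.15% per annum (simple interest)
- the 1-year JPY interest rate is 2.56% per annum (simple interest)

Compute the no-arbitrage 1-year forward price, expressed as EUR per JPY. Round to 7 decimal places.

0.0055207

T = 1 year.
Growth of 1 JPY over T: 1 + 0.0256×1 = 1.025600.
EUR growth factor: 1 + 0.0815×1 = 1.081500.
So F = 191.01 × 1.025600 / 1.081500 = 181.1372 (JPY/EUR).
Quoted the other way: 1/181.1372 = 0.0055207 EUR per JPY.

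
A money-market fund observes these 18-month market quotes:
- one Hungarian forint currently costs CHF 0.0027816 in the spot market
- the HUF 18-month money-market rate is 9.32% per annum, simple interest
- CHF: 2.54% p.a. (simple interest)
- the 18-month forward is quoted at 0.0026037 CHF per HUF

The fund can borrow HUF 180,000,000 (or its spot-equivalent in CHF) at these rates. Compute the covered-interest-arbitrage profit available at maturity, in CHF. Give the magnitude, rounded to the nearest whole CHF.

T = 18/12 years.
Keep in HUF, deliver into the forward: 180,000,000·1.139800·0.0026037 = CHF 534,185.51.
Swap to CHF now, deposit: 180,000,000·0.0027816·1.038100 = CHF 519,764.21.
The quoted forward overvalues HUF, so borrow CHF, buy HUF at spot, deposit the HUF at 9.32%, and sell the proceeds forward at 0.0026037.
Arbitrage profit = |534,185.51 − 519,764.21| = CHF 14,421.

CHF 14,421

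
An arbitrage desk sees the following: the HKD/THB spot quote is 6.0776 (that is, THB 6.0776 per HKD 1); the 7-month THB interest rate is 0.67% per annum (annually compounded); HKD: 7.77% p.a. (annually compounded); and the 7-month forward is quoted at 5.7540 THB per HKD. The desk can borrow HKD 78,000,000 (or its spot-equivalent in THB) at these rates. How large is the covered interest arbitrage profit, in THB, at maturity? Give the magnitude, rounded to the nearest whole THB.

T = 7/12 years.
Invest the HKD and cover forward: 78,000,000 × 1.0446170219 × 5.7540 = THB 468,836,654.83.
Convert at spot and invest in THB: 78,000,000 × 6.0776 × 1.00390289514 = THB 475,902,978.37.
The quoted forward undervalues HKD, so borrow HKD, convert to THB at spot, deposit the THB at 0.67%, and buy HKD forward at 5.7540 to cover the loan.
Profit = 475,902,978.37 − 468,836,654.83 = THB 7,066,324.

THB 7,066,324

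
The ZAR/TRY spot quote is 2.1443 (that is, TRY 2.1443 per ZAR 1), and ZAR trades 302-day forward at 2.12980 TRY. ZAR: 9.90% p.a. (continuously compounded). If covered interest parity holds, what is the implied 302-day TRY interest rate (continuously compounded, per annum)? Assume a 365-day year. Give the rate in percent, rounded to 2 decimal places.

T = 302/365 years.
By CIP, F/S equals the TRY-to-ZAR growth ratio: 2.1298/2.1443 = 0.9932379.
ZAR growth factor: e^(0.0990×302/365) = 1.0853607.
That pins the TRY growth at 1.0780214.
Take logs: ln 1.0780214 / (302/365) = 0.090800, so 9.08%.

9.08%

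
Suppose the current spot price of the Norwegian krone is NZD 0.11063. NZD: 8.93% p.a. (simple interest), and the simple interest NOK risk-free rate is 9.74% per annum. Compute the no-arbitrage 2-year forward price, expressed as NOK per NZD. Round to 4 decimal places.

9.1634

T = 2 years.
Growth of 1 NZD over T: 1 + 0.0893×2 = 1.178600.
NOK growth factor: 1 + 0.0974×2 = 1.194800.
So F = 0.11063 × 1.178600 / 1.194800 = 0.1091300 (NZD/NOK).
Quoted the other way: 1/0.1091300 = 9.1634 NOK per NZD.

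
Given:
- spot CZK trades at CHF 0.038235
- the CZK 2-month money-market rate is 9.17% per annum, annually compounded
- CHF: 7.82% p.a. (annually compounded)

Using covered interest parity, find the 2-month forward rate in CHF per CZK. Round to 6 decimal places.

T = 2/12 years.
CHF growth factor: (1 + 0.0782)^(2/12) = 1.0126279.
Growth of 1 CZK over T: (1 + 0.0917)^(2/12) = 1.0147301.
So F = 0.038235 × 1.0126279 / 1.0147301 = 0.03815579 (CHF/CZK).

0.038156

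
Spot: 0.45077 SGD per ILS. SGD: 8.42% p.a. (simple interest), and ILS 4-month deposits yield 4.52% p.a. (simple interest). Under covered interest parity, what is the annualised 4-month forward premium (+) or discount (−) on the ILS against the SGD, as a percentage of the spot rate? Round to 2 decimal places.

+3.84%

T = 4/12 years.
CIP forward (SGD per ILS) = 0.45077 × 1.0280667/1.0150667 = 0.45654303.
(F − S)/S ÷ T = (0.45654303 − 0.45077)/0.45077/(4/12) = 0.038421 → 3.84%.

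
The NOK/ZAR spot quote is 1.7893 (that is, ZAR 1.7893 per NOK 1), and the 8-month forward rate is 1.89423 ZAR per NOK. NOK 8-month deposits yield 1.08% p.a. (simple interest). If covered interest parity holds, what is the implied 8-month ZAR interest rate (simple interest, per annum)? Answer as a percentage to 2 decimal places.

9.94%

T = 8/12 years.
By CIP, F/S equals the ZAR-to-NOK growth ratio: 1.89423/1.7893 = 1.0586430.
NOK growth factor: 1 + 0.0108×8/12 = 1.007200.
That pins the ZAR growth at 1.0662652.
(1.0662652 − 1)/T = 0.099398, i.e. 9.94%.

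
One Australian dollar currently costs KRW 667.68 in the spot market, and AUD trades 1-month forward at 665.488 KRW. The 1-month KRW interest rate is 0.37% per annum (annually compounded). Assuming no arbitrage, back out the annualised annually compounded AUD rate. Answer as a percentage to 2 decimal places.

T = 1/12 years.
F/S = 665.488/667.68 = 0.9967170 = (growth of KRW) / (growth of AUD).
KRW growth factor: (1 + 0.0037)^(1/12) = 1.0003078.
That pins the AUD growth at 1.0036026.
r = 1.0036026^(12/1) − 1 = 0.044098 → 4.41%.

4.41%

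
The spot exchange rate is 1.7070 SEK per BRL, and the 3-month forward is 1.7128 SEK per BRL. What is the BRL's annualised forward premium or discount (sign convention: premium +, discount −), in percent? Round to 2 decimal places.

T = 3/12 years.
BRL trades forward at +0.33978% vs spot over the period.
×(1/T) gives 1.36% p.a.

+1.36%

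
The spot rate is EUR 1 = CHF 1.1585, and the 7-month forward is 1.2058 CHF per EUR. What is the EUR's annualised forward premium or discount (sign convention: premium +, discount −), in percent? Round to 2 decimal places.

T = 7/12 years.
EUR trades forward at +4.08287% vs spot over the period.
Annualise by dividing by T: 0.0408287 / (7/12) = 0.069992 → 7.00%.

+7.00%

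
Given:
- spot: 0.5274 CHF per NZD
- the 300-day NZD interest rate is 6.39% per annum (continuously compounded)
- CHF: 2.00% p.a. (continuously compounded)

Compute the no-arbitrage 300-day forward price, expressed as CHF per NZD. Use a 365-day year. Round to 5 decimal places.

T = 300/365 years.
CHF growth factor: e^(0.0200×300/365) = 1.0165742.
NZD growth factor: e^(0.0639×300/365) = 1.0539242.
Forward (CHF per NZD) = 0.5274 × 1.0165742 / 1.0539242 = 0.5087095.

0.50871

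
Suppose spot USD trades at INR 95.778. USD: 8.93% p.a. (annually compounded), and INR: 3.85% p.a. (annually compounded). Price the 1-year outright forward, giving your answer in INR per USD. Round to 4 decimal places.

T = 1 year.
Growth of 1 INR over T: (1 + 0.0385)^1 = 1.038500.
USD growth factor: (1 + 0.0893)^1 = 1.089300.
CIP: F = S · (grow INR)/(grow USD) = 95.778 × 1.038500/1.089300 = 91.311349 INR per USD.

91.3113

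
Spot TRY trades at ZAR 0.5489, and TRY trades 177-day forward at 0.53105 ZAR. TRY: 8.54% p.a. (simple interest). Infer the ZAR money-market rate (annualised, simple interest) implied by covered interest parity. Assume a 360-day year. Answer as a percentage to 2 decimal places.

1.65%

T = 177/360 years.
F/S = 0.53105/0.5489 = 0.9674804 = (growth of ZAR) / (growth of TRY).
The TRY side grows by 1 + 0.0854×177/360 = 1.0419883.
So the ZAR growth factor = 1.0081033.
(1.0081033 − 1)/T = 0.016481, i.e. 1.65%.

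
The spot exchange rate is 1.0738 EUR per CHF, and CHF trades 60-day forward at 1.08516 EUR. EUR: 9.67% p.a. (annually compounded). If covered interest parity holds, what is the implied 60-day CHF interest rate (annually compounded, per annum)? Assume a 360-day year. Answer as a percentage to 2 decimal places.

T = 60/360 years.
By CIP, F/S equals the EUR-to-CHF growth ratio: 1.08516/1.0738 = 1.0105793.
The EUR side grows by (1 + 0.0967)^(60/360) = 1.0155032.
That pins the CHF growth at 1.0048724.
r = 1.0048724^(360/60) − 1 = 0.029593 → 2.96%.

2.96%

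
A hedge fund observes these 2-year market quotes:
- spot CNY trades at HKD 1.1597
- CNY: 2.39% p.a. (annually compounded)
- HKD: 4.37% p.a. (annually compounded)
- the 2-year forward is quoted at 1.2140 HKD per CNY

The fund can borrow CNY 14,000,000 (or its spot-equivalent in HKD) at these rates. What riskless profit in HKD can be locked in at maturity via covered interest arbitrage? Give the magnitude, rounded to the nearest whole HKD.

HKD 132,303

T = 2 years.
Route A — deposit CNY, sell forward: 14,000,000 × 1.04837121 × 1.2140 = HKD 17,818,117.09.
Route B — convert at spot, deposit HKD: 14,000,000 × 1.1597 × 1.08930969 = HKD 17,685,814.26.
The quoted forward overvalues CNY, so borrow HKD, buy CNY at spot, deposit the CNY at 2.39%, and sell the proceeds forward at 1.2140.
Profit = 17,818,117.09 − 17,685,814.26 = HKD 132,303.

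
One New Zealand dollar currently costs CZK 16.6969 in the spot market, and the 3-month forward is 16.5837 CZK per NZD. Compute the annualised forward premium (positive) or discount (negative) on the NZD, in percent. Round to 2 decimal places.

-2.71%

T = 3/12 years.
(F − S)/S = (16.5837 − 16.6969)/16.6969 = -0.0067797.
Annualise by dividing by T: -0.0067797 / (3/12) = -0.027119 → -2.71%.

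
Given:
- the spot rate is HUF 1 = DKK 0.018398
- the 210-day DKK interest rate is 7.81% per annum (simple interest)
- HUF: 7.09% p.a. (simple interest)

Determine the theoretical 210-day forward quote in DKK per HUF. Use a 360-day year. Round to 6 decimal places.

T = 210/360 years.
DKK growth factor: 1 + 0.0781×210/360 = 1.0455583.
HUF accumulates by 1 + 0.0709×210/360 = 1.0413583.
CIP: F = S · (grow DKK)/(grow HUF) = 0.018398 × 1.0455583/1.0413583 = 0.01847220 DKK per HUF.

0.018472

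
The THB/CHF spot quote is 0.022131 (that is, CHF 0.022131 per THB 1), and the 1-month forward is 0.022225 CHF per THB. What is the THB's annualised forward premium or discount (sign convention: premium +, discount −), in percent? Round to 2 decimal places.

T = 1/12 years.
Period premium: (0.022225 − 0.022131)/0.022131 = 0.0042474.
×(1/T) gives 5.10% p.a.

+5.10%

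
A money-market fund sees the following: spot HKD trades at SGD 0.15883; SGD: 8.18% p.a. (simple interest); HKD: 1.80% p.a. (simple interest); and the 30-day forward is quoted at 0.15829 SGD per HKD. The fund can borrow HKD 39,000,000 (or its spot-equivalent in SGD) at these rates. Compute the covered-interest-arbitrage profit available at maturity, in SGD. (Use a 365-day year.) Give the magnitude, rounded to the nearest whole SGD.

SGD 53,573

T = 30/365 years.
Keep in HKD, deliver into the forward: 39,000,000·1.001479452·0.15829 = SGD 6,182,443.12.
Swap to SGD now, deposit: 39,000,000·0.15883·1.006723288 = SGD 6,236,016.53.
The quoted forward undervalues HKD, so borrow HKD, convert to SGD at spot, deposit the SGD at 8.18%, and buy HKD forward at 0.15829 to cover the loan.
Arbitrage profit = |6,182,443.12 − 6,236,016.53| = SGD 53,573.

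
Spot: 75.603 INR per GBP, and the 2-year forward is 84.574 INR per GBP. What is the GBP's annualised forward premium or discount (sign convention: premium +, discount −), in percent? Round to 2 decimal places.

+5.93%

T = 2 years.
GBP trades forward at +11.86593% vs spot over the period.
×(1/T) gives 5.93% p.a.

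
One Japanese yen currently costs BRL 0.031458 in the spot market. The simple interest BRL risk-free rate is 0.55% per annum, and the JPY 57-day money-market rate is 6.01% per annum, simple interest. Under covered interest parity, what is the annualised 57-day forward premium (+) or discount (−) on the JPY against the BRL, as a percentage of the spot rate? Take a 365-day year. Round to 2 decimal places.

T = 57/365 years.
CIP forward (BRL per JPY) = 0.031458 × 1.0008589/1.0093855 = 0.031192264.
(F − S)/S ÷ T = (0.031192264 − 0.031458)/0.031458/(57/365) = -0.054093 → -5.41%.

-5.41%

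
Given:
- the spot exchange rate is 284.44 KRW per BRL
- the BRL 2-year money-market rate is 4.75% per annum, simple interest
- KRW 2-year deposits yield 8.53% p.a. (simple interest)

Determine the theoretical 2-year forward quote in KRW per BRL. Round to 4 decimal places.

304.0780

T = 2 years.
KRW growth factor: 1 + 0.0853×2 = 1.170600.
BRL growth factor: 1 + 0.0475×2 = 1.095000.
Forward (KRW per BRL) = 284.44 × 1.170600 / 1.095000 = 304.078049.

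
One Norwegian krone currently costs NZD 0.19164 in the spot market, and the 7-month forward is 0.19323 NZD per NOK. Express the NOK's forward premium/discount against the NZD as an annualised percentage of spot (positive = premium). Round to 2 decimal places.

T = 7/12 years.
Period premium: (0.19323 − 0.19164)/0.19164 = 0.0082968.
×(1/T) gives 1.42% p.a.

+1.42%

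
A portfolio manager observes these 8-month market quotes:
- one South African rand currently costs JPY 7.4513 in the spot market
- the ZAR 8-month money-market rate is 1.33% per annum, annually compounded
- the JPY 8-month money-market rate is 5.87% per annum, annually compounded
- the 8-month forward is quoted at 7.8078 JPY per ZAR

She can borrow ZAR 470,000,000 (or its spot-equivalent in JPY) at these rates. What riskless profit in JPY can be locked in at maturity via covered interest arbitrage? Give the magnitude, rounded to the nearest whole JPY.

T = 8/12 years.
Route A — deposit ZAR, sell forward: 470,000,000 × 1.008847127508 × 7.8078 = JPY 3,702,132,003.01.
Route B — convert at spot, deposit JPY: 470,000,000 × 7.4513 × 1.038760137963 = JPY 3,637,853,305.52.
The quoted forward overvalues ZAR, so borrow JPY, buy ZAR at spot, deposit the ZAR at 1.33%, and sell the proceeds forward at 7.8078.
Profit = 3,702,132,003.01 − 3,637,853,305.52 = JPY 64,278,697.

JPY 64,278,697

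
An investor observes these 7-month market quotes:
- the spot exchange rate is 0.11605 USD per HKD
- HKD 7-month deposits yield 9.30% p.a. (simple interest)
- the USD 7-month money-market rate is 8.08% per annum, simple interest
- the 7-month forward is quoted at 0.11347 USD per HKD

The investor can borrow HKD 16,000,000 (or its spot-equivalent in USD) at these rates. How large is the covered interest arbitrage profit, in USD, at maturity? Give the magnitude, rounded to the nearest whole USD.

USD 30,305

T = 7/12 years.
Keep in HKD, deliver into the forward: 16,000,000·1.054250·0.11347 = USD 1,914,011.96.
Swap to USD now, deposit: 16,000,000·0.11605·1.047133333 = USD 1,944,317.17.
The quoted forward undervalues HKD, so borrow HKD, convert to USD at spot, deposit the USD at 8.08%, and buy HKD forward at 0.11347 to cover the loan.
The gap between the two covered legs is USD 30,305.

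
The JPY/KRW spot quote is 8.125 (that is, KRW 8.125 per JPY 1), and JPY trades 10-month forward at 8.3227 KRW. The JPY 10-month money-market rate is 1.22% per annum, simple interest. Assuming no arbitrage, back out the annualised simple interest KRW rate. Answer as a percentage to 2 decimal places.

T = 10/12 years.
F/S = 8.3227/8.125 = 1.0243323 = (growth of KRW) / (growth of JPY).
JPY growth factor: 1 + 0.0122×10/12 = 1.0101667.
Hence g_KRW = 1.0347464.
(1.0347464 − 1)/T = 0.041696, i.e. 4.17%.

4.17%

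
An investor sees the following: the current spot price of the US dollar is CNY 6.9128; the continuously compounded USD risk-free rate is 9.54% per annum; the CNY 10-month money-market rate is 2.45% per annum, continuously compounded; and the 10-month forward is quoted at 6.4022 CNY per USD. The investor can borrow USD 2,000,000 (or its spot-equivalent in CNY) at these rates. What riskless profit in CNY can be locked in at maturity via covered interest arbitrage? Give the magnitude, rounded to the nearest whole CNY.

T = 10/12 years.
Keep in USD, deliver into the forward: 2,000,000·1.0827455595·6.4022 = CNY 13,863,907.24.
Swap to CNY now, deposit: 2,000,000·6.9128·1.0206265125 = CNY 14,110,773.91.
The quoted forward undervalues USD, so borrow USD, convert to CNY at spot, deposit the CNY at 2.45%, and buy USD forward at 6.4022 to cover the loan.
The gap between the two covered legs is CNY 246,867.

CNY 246,867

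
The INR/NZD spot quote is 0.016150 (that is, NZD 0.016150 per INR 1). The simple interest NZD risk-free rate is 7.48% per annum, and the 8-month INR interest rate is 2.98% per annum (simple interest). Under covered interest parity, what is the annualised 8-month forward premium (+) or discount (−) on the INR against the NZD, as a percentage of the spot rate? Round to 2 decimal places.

+4.41%

T = 8/12 years.
F = S · g_NZD/g_INR = 0.01615 × 1.0498667/1.0198667 = 0.016625062.
(F − S)/S ÷ T = (0.016625062 − 0.01615)/0.01615/(8/12) = 0.044123 → 4.41%.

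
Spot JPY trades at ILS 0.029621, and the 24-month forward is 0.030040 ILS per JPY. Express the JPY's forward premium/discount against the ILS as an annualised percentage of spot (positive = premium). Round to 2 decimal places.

T = 2 years.
Period premium: (0.030040 − 0.029621)/0.029621 = 0.0141454.
Annualise by dividing by T: 0.0141454 / 2 = 0.007073 → 0.71%.

+0.71%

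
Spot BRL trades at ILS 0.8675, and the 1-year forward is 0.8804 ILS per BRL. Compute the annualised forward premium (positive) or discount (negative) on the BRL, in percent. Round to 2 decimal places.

+1.49%

T = 1 year.
Period premium: (0.8804 − 0.8675)/0.8675 = 0.0148703.
Annualise by dividing by T: 0.0148703 / 1 = 0.014870 → 1.49%.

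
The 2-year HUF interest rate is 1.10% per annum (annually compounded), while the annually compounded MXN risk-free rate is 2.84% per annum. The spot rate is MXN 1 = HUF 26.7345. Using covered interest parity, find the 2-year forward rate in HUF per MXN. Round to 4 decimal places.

T = 2 years.
HUF accumulates by (1 + 0.0110)^2 = 1.022121.
Growth of 1 MXN over T: (1 + 0.0284)^2 = 1.05760656.
So F = 26.7345 × 1.022121 / 1.05760656 = 25.837485 (HUF/MXN).

25.8375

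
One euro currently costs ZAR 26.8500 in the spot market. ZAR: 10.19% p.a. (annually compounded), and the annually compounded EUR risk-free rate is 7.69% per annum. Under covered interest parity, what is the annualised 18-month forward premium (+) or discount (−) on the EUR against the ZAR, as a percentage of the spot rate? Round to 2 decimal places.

+2.33%

T = 18/12 years.
No-arbitrage forward: 26.85 × 1.1566801 / 1.117540 = 27.7903795 ZAR/EUR.
(F − S)/S ÷ T = (27.7903795 − 26.85)/26.85/(18/12) = 0.023349 → 2.33%.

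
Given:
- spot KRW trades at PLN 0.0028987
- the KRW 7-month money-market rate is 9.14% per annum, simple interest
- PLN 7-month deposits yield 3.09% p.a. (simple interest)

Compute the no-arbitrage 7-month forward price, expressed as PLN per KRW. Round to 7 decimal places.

T = 7/12 years.
Growth of 1 PLN over T: 1 + 0.0309×7/12 = 1.018025.
KRW accumulates by 1 + 0.0914×7/12 = 1.0533167.
Forward (PLN per KRW) = 0.0028987 × 1.018025 / 1.0533167 = 0.002801578.

0.0028016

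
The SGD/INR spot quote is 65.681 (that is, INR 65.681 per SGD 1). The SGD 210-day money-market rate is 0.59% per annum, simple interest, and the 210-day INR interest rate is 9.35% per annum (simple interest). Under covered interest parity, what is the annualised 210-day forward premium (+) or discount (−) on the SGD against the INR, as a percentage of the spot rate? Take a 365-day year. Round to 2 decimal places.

T = 210/365 years.
CIP forward (INR per SGD) = 65.681 × 1.0537945/1.0033945 = 68.980124.
Annualised premium = (F − S)/S × (1/T) = (68.980124 − 65.681)/65.681 ÷ (210/365) = 8.73%.

+8.73%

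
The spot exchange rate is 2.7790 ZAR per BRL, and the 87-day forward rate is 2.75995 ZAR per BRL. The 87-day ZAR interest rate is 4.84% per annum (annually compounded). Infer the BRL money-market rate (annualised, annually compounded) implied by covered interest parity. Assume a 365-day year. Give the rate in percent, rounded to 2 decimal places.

T = 87/365 years.
F/S = 2.75995/2.779 = 0.9931450 = (growth of ZAR) / (growth of BRL).
ZAR growth factor: (1 + 0.0484)^(87/365) = 1.0113296.
So the BRL growth factor = 1.0183101.
r = 1.0183101^(365/87) − 1 = 0.079096 → 7.91%.

7.91%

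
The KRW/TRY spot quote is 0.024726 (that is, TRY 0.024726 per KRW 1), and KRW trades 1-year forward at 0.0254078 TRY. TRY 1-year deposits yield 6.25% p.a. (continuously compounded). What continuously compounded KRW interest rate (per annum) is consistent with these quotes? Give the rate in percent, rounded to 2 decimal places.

T = 1 year.
F/S = 0.0254078/0.024726 = 1.0275742 = (growth of TRY) / (growth of KRW).
TRY growth factor: e^(0.0625×1) = 1.0644945.
So the KRW growth factor = 1.0359296.
Take logs: ln 1.0359296 / 1 = 0.035299, so 3.53%.

3.53%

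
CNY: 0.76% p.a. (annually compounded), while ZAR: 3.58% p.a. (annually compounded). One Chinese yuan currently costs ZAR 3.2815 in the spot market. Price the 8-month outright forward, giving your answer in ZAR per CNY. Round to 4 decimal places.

T = 8/12 years.
ZAR accumulates by (1 + 0.0358)^(8/12) = 1.0237265.
CNY accumulates by (1 + 0.0076)^(8/12) = 1.0050603.
CIP: F = S · (grow ZAR)/(grow CNY) = 3.2815 × 1.0237265/1.0050603 = 3.342445 ZAR per CNY.

3.3424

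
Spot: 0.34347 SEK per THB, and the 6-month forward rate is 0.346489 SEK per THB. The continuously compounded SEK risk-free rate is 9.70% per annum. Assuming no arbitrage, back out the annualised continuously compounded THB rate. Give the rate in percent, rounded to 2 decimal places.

T = 6/12 years.
F/S = 0.346489/0.34347 = 1.0087897 = (growth of SEK) / (growth of THB).
SEK growth factor: e^(0.0970×6/12) = 1.0496954.
Hence g_THB = 1.0405493.
r = ln(1.0405493)/(6/12) = 0.079497 → 7.95%.

7.95%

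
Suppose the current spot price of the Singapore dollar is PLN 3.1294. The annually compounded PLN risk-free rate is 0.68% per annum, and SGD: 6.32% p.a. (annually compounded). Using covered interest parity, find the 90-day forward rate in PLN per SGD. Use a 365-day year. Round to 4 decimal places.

T = 90/365 years.
PLN accumulates by (1 + 0.0068)^(90/365) = 1.0016724.
SGD accumulates by (1 + 0.0632)^(90/365) = 1.0152257.
So F = 3.1294 × 1.0016724 / 1.0152257 = 3.087622 (PLN/SGD).

3.0876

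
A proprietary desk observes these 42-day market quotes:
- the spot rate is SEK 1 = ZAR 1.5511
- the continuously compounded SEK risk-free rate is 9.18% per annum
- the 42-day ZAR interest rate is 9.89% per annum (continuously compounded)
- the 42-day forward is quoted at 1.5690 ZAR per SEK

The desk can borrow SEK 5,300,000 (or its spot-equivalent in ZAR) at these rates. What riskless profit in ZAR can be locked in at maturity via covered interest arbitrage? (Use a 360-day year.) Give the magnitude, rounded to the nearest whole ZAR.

ZAR 89,006

T = 42/360 years.
Keep in SEK, deliver into the forward: 5,300,000·1.010767557·1.5690 = ZAR 8,405,239.77.
Swap to ZAR now, deposit: 5,300,000·1.5511·1.011605157 = ZAR 8,316,234.02.
The quoted forward overvalues SEK, so borrow ZAR, buy SEK at spot, deposit the SEK at 9.18%, and sell the proceeds forward at 1.5690.
Profit = 8,405,239.77 − 8,316,234.02 = ZAR 89,006.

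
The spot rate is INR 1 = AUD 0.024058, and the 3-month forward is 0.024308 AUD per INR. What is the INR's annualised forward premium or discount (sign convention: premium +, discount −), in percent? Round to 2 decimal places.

T = 3/12 years.
Period premium: (0.024308 − 0.024058)/0.024058 = 0.0103916.
×(1/T) gives 4.16% p.a.

+4.16%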